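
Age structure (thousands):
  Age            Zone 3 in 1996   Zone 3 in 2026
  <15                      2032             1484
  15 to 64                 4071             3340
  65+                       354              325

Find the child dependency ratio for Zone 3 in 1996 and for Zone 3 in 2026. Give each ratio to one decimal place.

Zone 3 in 1996: 2032 / 4071 × 100 = 49.9
Zone 3 in 2026: 1484 / 3340 × 100 = 44.4

Zone 3 in 1996: 49.9
Zone 3 in 2026: 44.4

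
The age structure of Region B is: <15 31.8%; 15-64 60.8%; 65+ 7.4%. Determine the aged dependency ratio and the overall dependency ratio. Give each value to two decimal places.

Old-age dependency ratio: 12.17
Total dependency ratio: 64.47

Old-age dependency ratio = 7.4 / 60.8 × 100 = 12.17
Total dependency ratio = (31.8 + 7.4) / 60.8 × 100 = 39.2 / 60.8 × 100 = 64.47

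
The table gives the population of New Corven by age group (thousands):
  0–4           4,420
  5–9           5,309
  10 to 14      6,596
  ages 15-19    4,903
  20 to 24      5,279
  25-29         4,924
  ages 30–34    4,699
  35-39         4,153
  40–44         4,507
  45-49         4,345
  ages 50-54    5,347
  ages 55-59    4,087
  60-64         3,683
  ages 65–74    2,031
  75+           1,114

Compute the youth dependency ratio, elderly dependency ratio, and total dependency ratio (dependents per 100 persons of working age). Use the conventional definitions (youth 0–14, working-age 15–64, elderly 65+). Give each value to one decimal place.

Youth dependency ratio: 35.5
Old-age dependency ratio: 6.8
Total dependency ratio: 42.4

0–14: 4,420 + 5,309 + 6,596 = 16,325
15–64: 4,903 + 5,279 + 4,924 + 4,699 + 4,153 + 4,507 + 4,345 + 5,347 + 4,087 + 3,683 = 45,927
65+: 2,031 + 1,114 = 3,145
Youth dependency ratio = 16,325 / 45,927 × 100 = 35.5
Old-age dependency ratio = 3,145 / 45,927 × 100 = 6.8
Total dependency ratio = (16,325 + 3,145) / 45,927 × 100 = 19,470 / 45,927 × 100 = 42.4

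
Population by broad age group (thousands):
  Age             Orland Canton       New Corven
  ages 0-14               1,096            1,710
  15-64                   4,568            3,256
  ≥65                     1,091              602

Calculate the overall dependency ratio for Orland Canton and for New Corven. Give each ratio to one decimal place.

Orland Canton: 47.9
New Corven: 71.0

Orland Canton: (1,096 + 1,091) / 4,568 × 100 = 2,187 / 4,568 × 100 = 47.9
New Corven: (1,710 + 602) / 3,256 × 100 = 2,312 / 3,256 × 100 = 71.0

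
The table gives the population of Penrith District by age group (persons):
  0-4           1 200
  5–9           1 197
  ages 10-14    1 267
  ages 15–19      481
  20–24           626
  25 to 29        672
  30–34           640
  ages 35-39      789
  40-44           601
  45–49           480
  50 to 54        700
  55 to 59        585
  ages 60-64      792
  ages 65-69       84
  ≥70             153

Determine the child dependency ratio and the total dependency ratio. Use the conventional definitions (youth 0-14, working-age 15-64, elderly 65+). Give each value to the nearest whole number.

0–14: 1 200 + 1 197 + 1 267 = 3 664
15–64: 481 + 626 + 672 + 640 + 789 + 601 + 480 + 700 + 585 + 792 = 6 366
65+: 84 + 153 = 237
Youth dependency ratio = 3 664 / 6 366 × 100 = 58
Total dependency ratio = (3 664 + 237) / 6 366 × 100 = 3 901 / 6 366 × 100 = 61

Youth dependency ratio: 58
Total dependency ratio: 61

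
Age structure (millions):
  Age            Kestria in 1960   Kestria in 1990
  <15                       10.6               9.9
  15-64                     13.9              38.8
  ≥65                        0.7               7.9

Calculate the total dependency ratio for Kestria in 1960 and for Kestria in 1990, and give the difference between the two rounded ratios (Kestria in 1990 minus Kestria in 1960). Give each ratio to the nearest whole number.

Kestria in 1960: 81
Kestria in 1990: 46
Difference: -35

Kestria in 1960: (10.6 + 0.7) / 13.9 × 100 = 11.3 / 13.9 × 100 = 81
Kestria in 1990: (9.9 + 7.9) / 38.8 × 100 = 17.8 / 38.8 × 100 = 46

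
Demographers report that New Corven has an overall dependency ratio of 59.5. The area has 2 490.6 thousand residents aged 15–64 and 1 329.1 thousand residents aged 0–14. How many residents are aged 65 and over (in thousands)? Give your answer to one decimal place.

Aged 65 and over: 152.8

Total dependency ratio = (youth + elderly) / working-age × 100
59.5 = (1 329.1 + E) / 2 490.6 × 100
⇒ 152.8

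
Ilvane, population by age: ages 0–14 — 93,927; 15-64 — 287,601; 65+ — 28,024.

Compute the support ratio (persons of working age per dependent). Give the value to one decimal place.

Support ratio = 287,601 / (93,927 + 28,024) = 287,601 / 121,951 = 2.4

Support ratio: 2.4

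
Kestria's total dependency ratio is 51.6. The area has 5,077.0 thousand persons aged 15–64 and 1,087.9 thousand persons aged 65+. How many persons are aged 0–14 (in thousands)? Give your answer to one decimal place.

Total dependency ratio = (youth + elderly) / working-age × 100
51.6 = (Y + 1,087.9) / 5,077.0 × 100
⇒ 1,531.8

Aged 0–14: 1,531.8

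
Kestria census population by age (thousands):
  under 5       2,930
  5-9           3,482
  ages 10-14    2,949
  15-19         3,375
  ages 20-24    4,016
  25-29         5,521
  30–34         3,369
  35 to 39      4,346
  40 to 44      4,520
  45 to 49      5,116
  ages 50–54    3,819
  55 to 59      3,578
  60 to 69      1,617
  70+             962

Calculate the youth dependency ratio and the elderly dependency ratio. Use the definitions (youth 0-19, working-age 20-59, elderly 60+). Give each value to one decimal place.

0–19: 2,930 + 3,482 + 2,949 + 3,375 = 12,736
20–59: 4,016 + 5,521 + 3,369 + 4,346 + 4,520 + 5,116 + 3,819 + 3,578 = 34,285
60+: 1,617 + 962 = 2,579
Youth dependency ratio = 12,736 / 34,285 × 100 = 37.1
Old-age dependency ratio = 2,579 / 34,285 × 100 = 7.5

Youth dependency ratio: 37.1
Old-age dependency ratio: 7.5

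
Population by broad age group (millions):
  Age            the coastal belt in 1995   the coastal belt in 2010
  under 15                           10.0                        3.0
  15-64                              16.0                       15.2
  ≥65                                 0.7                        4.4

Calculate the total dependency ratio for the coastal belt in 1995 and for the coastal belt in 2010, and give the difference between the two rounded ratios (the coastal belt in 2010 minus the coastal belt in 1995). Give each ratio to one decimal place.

the coastal belt in 1995: (10.0 + 0.7) / 16.0 × 100 = 10.7 / 16.0 × 100 = 66.9
the coastal belt in 2010: (3.0 + 4.4) / 15.2 × 100 = 7.4 / 15.2 × 100 = 48.7

the coastal belt in 1995: 66.9
the coastal belt in 2010: 48.7
Difference: -18.2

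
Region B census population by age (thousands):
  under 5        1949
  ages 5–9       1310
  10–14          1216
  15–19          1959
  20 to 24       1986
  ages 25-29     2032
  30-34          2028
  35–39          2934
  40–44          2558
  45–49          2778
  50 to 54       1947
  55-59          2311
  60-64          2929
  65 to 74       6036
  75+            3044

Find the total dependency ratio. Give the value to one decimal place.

0–14: 1949 + 1310 + 1216 = 4475
15–64: 1959 + 1986 + 2032 + 2028 + 2934 + 2558 + 2778 + 1947 + 2311 + 2929 = 23462
65+: 6036 + 3044 = 9080
Total dependency ratio = (4475 + 9080) / 23462 × 100 = 13555 / 23462 × 100 = 57.8

Total dependency ratio: 57.8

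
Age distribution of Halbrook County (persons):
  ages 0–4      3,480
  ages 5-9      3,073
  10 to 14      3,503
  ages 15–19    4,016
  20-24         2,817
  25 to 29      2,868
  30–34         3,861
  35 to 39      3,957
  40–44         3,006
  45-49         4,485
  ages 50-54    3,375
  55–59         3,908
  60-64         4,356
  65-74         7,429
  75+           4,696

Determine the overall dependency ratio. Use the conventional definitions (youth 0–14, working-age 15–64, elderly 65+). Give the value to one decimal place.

Total dependency ratio: 60.5

0–14: 3,480 + 3,073 + 3,503 = 10,056
15–64: 4,016 + 2,817 + 2,868 + 3,861 + 3,957 + 3,006 + 4,485 + 3,375 + 3,908 + 4,356 = 36,649
65+: 7,429 + 4,696 = 12,125
Total dependency ratio = (10,056 + 12,125) / 36,649 × 100 = 22,181 / 36,649 × 100 = 60.5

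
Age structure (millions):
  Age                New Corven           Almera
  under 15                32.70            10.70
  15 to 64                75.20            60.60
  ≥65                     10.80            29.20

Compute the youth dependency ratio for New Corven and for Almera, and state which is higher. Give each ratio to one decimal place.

New Corven: 43.5
Almera: 17.7
Higher: New Corven

New Corven: 32.70 / 75.20 × 100 = 43.5
Almera: 10.70 / 60.60 × 100 = 17.7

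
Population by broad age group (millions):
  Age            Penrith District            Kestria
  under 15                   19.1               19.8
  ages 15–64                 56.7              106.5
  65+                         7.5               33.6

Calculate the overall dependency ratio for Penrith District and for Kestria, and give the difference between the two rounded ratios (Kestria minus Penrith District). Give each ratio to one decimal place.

Penrith District: 46.9
Kestria: 50.1
Difference: +3.2

Penrith District: (19.1 + 7.5) / 56.7 × 100 = 26.6 / 56.7 × 100 = 46.9
Kestria: (19.8 + 33.6) / 106.5 × 100 = 53.4 / 106.5 × 100 = 50.1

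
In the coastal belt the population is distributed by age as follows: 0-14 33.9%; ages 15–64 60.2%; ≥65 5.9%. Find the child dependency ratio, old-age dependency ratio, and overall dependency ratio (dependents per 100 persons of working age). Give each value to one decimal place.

Youth dependency ratio = 33.9 / 60.2 × 100 = 56.3
Old-age dependency ratio = 5.9 / 60.2 × 100 = 9.8
Total dependency ratio = (33.9 + 5.9) / 60.2 × 100 = 39.8 / 60.2 × 100 = 66.1

Youth dependency ratio: 56.3
Old-age dependency ratio: 9.8
Total dependency ratio: 66.1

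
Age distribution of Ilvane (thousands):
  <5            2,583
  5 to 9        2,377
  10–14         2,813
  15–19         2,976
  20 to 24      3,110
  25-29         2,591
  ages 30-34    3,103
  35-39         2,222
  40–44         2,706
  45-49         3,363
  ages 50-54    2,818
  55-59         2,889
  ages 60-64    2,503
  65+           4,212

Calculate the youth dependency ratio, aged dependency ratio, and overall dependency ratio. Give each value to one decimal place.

Youth dependency ratio: 27.5
Old-age dependency ratio: 14.9
Total dependency ratio: 42.4

0–14: 2,583 + 2,377 + 2,813 = 7,773
15–64: 2,976 + 3,110 + 2,591 + 3,103 + 2,222 + 2,706 + 3,363 + 2,818 + 2,889 + 2,503 = 28,281
65+: 4,212
Youth dependency ratio = 7,773 / 28,281 × 100 = 27.5
Old-age dependency ratio = 4,212 / 28,281 × 100 = 14.9
Total dependency ratio = (7,773 + 4,212) / 28,281 × 100 = 11,985 / 28,281 × 100 = 42.4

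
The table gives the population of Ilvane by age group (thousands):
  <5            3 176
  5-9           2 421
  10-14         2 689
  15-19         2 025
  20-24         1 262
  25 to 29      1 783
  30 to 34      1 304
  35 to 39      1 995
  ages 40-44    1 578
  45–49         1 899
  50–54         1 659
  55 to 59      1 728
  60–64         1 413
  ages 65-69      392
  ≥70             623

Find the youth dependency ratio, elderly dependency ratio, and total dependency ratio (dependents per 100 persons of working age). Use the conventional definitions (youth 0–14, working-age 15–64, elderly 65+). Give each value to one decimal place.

Youth dependency ratio: 49.8
Old-age dependency ratio: 6.1
Total dependency ratio: 55.9

0–14: 3 176 + 2 421 + 2 689 = 8 286
15–64: 2 025 + 1 262 + 1 783 + 1 304 + 1 995 + 1 578 + 1 899 + 1 659 + 1 728 + 1 413 = 16 646
65+: 392 + 623 = 1 015
Youth dependency ratio = 8 286 / 16 646 × 100 = 49.8
Old-age dependency ratio = 1 015 / 16 646 × 100 = 6.1
Total dependency ratio = (8 286 + 1 015) / 16 646 × 100 = 9 301 / 16 646 × 100 = 55.9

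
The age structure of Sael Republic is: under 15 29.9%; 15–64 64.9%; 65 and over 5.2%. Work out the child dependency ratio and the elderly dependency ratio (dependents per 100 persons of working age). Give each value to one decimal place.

Youth dependency ratio = 29.9 / 64.9 × 100 = 46.1
Old-age dependency ratio = 5.2 / 64.9 × 100 = 8.0

Youth dependency ratio: 46.1
Old-age dependency ratio: 8.0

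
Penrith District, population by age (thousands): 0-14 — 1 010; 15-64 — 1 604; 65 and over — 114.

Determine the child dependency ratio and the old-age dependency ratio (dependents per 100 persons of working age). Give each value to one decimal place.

Youth dependency ratio: 63.0
Old-age dependency ratio: 7.1

Youth dependency ratio = 1 010 / 1 604 × 100 = 63.0
Old-age dependency ratio = 114 / 1 604 × 100 = 7.1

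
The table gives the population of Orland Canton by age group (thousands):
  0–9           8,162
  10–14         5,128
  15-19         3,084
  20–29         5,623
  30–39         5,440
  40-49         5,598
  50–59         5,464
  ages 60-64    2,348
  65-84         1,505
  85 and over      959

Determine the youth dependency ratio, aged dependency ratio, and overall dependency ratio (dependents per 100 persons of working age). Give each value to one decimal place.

Youth dependency ratio: 48.2
Old-age dependency ratio: 8.9
Total dependency ratio: 57.2

0–14: 8,162 + 5,128 = 13,290
15–64: 3,084 + 5,623 + 5,440 + 5,598 + 5,464 + 2,348 = 27,557
65+: 1,505 + 959 = 2,464
Youth dependency ratio = 13,290 / 27,557 × 100 = 48.2
Old-age dependency ratio = 2,464 / 27,557 × 100 = 8.9
Total dependency ratio = (13,290 + 2,464) / 27,557 × 100 = 15,754 / 27,557 × 100 = 57.2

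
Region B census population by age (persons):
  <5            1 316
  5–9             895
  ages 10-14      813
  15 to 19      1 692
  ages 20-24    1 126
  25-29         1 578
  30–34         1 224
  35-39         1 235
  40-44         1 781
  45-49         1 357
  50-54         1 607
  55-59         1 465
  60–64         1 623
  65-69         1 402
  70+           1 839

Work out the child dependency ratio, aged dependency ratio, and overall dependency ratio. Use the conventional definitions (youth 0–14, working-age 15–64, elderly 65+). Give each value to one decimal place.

Youth dependency ratio: 20.6
Old-age dependency ratio: 22.1
Total dependency ratio: 42.7

0–14: 1 316 + 895 + 813 = 3 024
15–64: 1 692 + 1 126 + 1 578 + 1 224 + 1 235 + 1 781 + 1 357 + 1 607 + 1 465 + 1 623 = 14 688
65+: 1 402 + 1 839 = 3 241
Youth dependency ratio = 3 024 / 14 688 × 100 = 20.6
Old-age dependency ratio = 3 241 / 14 688 × 100 = 22.1
Total dependency ratio = (3 024 + 3 241) / 14 688 × 100 = 6 265 / 14 688 × 100 = 42.7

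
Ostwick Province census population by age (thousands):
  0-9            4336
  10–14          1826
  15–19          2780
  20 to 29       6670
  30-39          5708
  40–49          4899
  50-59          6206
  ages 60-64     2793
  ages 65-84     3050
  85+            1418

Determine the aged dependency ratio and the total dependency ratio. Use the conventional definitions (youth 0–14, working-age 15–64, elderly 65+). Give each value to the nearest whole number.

Old-age dependency ratio: 15
Total dependency ratio: 37

0–14: 4336 + 1826 = 6162
15–64: 2780 + 6670 + 5708 + 4899 + 6206 + 2793 = 29056
65+: 3050 + 1418 = 4468
Old-age dependency ratio = 4468 / 29056 × 100 = 15
Total dependency ratio = (6162 + 4468) / 29056 × 100 = 10630 / 29056 × 100 = 37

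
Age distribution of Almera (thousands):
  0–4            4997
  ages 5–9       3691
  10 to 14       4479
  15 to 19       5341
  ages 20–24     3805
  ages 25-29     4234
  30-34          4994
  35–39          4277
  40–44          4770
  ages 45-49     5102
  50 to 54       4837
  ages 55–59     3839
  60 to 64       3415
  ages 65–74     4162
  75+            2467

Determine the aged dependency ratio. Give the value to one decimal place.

Old-age dependency ratio: 14.9

0–14: 4997 + 3691 + 4479 = 13167
15–64: 5341 + 3805 + 4234 + 4994 + 4277 + 4770 + 5102 + 4837 + 3839 + 3415 = 44614
65+: 4162 + 2467 = 6629
Old-age dependency ratio = 6629 / 44614 × 100 = 14.9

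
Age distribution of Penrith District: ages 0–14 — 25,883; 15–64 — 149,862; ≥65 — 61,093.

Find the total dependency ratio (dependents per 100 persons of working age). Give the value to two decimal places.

Total dependency ratio = (25,883 + 61,093) / 149,862 × 100 = 86,976 / 149,862 × 100 = 58.04

Total dependency ratio: 58.04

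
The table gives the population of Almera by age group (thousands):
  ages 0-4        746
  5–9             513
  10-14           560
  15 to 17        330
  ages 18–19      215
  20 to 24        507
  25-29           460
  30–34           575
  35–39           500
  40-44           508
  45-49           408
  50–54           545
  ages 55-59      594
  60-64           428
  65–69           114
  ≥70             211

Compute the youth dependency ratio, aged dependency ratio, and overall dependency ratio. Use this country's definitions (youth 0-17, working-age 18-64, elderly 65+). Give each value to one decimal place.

0–17: 746 + 513 + 560 + 330 = 2 149
18–64: 215 + 507 + 460 + 575 + 500 + 508 + 408 + 545 + 594 + 428 = 4 740
65+: 114 + 211 = 325
Youth dependency ratio = 2 149 / 4 740 × 100 = 45.3
Old-age dependency ratio = 325 / 4 740 × 100 = 6.9
Total dependency ratio = (2 149 + 325) / 4 740 × 100 = 2 474 / 4 740 × 100 = 52.2

Youth dependency ratio: 45.3
Old-age dependency ratio: 6.9
Total dependency ratio: 52.2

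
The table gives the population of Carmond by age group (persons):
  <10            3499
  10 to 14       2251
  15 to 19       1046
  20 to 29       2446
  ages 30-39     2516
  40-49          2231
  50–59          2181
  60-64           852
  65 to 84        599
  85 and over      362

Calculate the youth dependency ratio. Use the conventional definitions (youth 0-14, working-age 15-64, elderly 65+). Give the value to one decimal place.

Youth dependency ratio: 51.0

0–14: 3499 + 2251 = 5750
15–64: 1046 + 2446 + 2516 + 2231 + 2181 + 852 = 11272
65+: 599 + 362 = 961
Youth dependency ratio = 5750 / 11272 × 100 = 51.0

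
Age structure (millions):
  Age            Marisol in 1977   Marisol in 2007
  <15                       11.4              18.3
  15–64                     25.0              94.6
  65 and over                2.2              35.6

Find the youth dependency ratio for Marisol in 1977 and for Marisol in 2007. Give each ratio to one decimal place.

Marisol in 1977: 45.6
Marisol in 2007: 19.3

Marisol in 1977: 11.4 / 25.0 × 100 = 45.6
Marisol in 2007: 18.3 / 94.6 × 100 = 19.3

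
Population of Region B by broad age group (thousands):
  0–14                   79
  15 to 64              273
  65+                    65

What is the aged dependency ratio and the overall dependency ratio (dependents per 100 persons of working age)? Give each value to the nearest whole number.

Old-age dependency ratio = 65 / 273 × 100 = 24
Total dependency ratio = (79 + 65) / 273 × 100 = 144 / 273 × 100 = 53

Old-age dependency ratio: 24
Total dependency ratio: 53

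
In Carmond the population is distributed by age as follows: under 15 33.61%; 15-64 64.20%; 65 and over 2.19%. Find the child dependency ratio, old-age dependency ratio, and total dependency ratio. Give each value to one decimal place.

Youth dependency ratio: 52.4
Old-age dependency ratio: 3.4
Total dependency ratio: 55.8

Youth dependency ratio = 33.61 / 64.20 × 100 = 52.4
Old-age dependency ratio = 2.19 / 64.20 × 100 = 3.4
Total dependency ratio = (33.61 + 2.19) / 64.20 × 100 = 35.80 / 64.20 × 100 = 55.8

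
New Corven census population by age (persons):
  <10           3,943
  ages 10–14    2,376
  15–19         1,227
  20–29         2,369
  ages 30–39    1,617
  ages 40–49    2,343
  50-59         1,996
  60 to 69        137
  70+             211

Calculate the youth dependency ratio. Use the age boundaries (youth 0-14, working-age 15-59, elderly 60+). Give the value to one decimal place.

0–14: 3,943 + 2,376 = 6,319
15–59: 1,227 + 2,369 + 1,617 + 2,343 + 1,996 = 9,552
60+: 137 + 211 = 348
Youth dependency ratio = 6,319 / 9,552 × 100 = 66.2

Youth dependency ratio: 66.2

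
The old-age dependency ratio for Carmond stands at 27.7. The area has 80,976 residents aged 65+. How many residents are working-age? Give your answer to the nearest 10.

Working-age: 292,330

Old-age dependency ratio = elderly / working-age × 100
27.7 = 80,976 / W × 100
⇒ 292,330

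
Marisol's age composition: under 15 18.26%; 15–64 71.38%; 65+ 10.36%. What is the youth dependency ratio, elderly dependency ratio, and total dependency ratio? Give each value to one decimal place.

Youth dependency ratio = 18.26 / 71.38 × 100 = 25.6
Old-age dependency ratio = 10.36 / 71.38 × 100 = 14.5
Total dependency ratio = (18.26 + 10.36) / 71.38 × 100 = 28.62 / 71.38 × 100 = 40.1

Youth dependency ratio: 25.6
Old-age dependency ratio: 14.5
Total dependency ratio: 40.1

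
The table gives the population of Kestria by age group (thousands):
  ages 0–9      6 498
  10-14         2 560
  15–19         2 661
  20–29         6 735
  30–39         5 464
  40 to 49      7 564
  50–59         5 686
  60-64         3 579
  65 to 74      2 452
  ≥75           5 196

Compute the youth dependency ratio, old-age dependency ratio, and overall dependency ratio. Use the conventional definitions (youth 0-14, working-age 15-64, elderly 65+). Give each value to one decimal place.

0–14: 6 498 + 2 560 = 9 058
15–64: 2 661 + 6 735 + 5 464 + 7 564 + 5 686 + 3 579 = 31 689
65+: 2 452 + 5 196 = 7 648
Youth dependency ratio = 9 058 / 31 689 × 100 = 28.6
Old-age dependency ratio = 7 648 / 31 689 × 100 = 24.1
Total dependency ratio = (9 058 + 7 648) / 31 689 × 100 = 16 706 / 31 689 × 100 = 52.7

Youth dependency ratio: 28.6
Old-age dependency ratio: 24.1
Total dependency ratio: 52.7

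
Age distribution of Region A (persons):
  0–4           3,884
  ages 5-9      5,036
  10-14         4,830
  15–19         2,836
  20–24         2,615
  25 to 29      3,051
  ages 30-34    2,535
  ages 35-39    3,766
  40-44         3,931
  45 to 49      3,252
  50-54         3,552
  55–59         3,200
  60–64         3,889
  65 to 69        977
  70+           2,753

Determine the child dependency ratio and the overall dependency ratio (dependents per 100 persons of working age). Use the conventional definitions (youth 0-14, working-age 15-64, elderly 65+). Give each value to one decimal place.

0–14: 3,884 + 5,036 + 4,830 = 13,750
15–64: 2,836 + 2,615 + 3,051 + 2,535 + 3,766 + 3,931 + 3,252 + 3,552 + 3,200 + 3,889 = 32,627
65+: 977 + 2,753 = 3,730
Youth dependency ratio = 13,750 / 32,627 × 100 = 42.1
Total dependency ratio = (13,750 + 3,730) / 32,627 × 100 = 17,480 / 32,627 × 100 = 53.6

Youth dependency ratio: 42.1
Total dependency ratio: 53.6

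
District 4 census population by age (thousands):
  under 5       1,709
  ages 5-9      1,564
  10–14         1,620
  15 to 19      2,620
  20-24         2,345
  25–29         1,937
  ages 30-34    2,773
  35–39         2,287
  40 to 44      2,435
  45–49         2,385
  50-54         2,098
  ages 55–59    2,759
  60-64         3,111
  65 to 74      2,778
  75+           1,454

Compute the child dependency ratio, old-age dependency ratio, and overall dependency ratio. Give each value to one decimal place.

0–14: 1,709 + 1,564 + 1,620 = 4,893
15–64: 2,620 + 2,345 + 1,937 + 2,773 + 2,287 + 2,435 + 2,385 + 2,098 + 2,759 + 3,111 = 24,750
65+: 2,778 + 1,454 = 4,232
Youth dependency ratio = 4,893 / 24,750 × 100 = 19.8
Old-age dependency ratio = 4,232 / 24,750 × 100 = 17.1
Total dependency ratio = (4,893 + 4,232) / 24,750 × 100 = 9,125 / 24,750 × 100 = 36.9

Youth dependency ratio: 19.8
Old-age dependency ratio: 17.1
Total dependency ratio: 36.9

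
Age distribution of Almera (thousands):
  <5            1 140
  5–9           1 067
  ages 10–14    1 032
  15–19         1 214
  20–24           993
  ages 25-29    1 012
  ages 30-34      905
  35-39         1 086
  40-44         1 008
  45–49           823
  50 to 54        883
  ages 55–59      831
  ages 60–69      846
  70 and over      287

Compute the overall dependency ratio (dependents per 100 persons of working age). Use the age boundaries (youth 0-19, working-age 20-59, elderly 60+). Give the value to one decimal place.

0–19: 1 140 + 1 067 + 1 032 + 1 214 = 4 453
20–59: 993 + 1 012 + 905 + 1 086 + 1 008 + 823 + 883 + 831 = 7 541
60+: 846 + 287 = 1 133
Total dependency ratio = (4 453 + 1 133) / 7 541 × 100 = 5 586 / 7 541 × 100 = 74.1

Total dependency ratio: 74.1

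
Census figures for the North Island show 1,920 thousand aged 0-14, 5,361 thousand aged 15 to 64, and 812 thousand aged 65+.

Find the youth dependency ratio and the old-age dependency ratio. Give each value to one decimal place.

Youth dependency ratio: 35.8
Old-age dependency ratio: 15.1

Youth dependency ratio = 1,920 / 5,361 × 100 = 35.8
Old-age dependency ratio = 812 / 5,361 × 100 = 15.1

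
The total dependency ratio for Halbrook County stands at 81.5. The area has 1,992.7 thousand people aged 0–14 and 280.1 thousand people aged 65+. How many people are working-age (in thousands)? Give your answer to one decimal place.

Total dependency ratio = (youth + elderly) / working-age × 100
81.5 = (1,992.7 + 280.1) / W × 100
⇒ 2,788.7

Working-age: 2,788.7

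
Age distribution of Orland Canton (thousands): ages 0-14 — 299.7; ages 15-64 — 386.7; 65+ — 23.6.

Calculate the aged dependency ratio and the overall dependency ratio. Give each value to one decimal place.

Old-age dependency ratio: 6.1
Total dependency ratio: 83.6

Old-age dependency ratio = 23.6 / 386.7 × 100 = 6.1
Total dependency ratio = (299.7 + 23.6) / 386.7 × 100 = 323.3 / 386.7 × 100 = 83.6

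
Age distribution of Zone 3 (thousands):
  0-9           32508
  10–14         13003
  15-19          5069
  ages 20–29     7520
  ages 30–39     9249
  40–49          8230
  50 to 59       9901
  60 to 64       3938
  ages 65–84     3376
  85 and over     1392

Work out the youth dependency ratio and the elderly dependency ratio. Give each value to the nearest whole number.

Youth dependency ratio: 104
Old-age dependency ratio: 11

0–14: 32508 + 13003 = 45511
15–64: 5069 + 7520 + 9249 + 8230 + 9901 + 3938 = 43907
65+: 3376 + 1392 = 4768
Youth dependency ratio = 45511 / 43907 × 100 = 104
Old-age dependency ratio = 4768 / 43907 × 100 = 11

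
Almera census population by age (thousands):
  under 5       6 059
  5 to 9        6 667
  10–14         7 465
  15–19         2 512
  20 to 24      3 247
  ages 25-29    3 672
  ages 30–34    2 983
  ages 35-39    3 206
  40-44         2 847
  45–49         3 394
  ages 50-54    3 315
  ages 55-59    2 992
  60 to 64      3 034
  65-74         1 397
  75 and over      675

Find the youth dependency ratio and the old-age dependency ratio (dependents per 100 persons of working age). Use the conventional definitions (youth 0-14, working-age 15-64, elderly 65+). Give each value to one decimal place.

0–14: 6 059 + 6 667 + 7 465 = 20 191
15–64: 2 512 + 3 247 + 3 672 + 2 983 + 3 206 + 2 847 + 3 394 + 3 315 + 2 992 + 3 034 = 31 202
65+: 1 397 + 675 = 2 072
Youth dependency ratio = 20 191 / 31 202 × 100 = 64.7
Old-age dependency ratio = 2 072 / 31 202 × 100 = 6.6

Youth dependency ratio: 64.7
Old-age dependency ratio: 6.6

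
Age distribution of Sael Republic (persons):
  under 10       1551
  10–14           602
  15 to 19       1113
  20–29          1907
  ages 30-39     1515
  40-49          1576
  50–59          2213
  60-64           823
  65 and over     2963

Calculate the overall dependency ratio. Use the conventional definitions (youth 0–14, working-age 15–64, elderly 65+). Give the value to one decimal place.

Total dependency ratio: 55.9

0–14: 1551 + 602 = 2153
15–64: 1113 + 1907 + 1515 + 1576 + 2213 + 823 = 9147
65+: 2963
Total dependency ratio = (2153 + 2963) / 9147 × 100 = 5116 / 9147 × 100 = 55.9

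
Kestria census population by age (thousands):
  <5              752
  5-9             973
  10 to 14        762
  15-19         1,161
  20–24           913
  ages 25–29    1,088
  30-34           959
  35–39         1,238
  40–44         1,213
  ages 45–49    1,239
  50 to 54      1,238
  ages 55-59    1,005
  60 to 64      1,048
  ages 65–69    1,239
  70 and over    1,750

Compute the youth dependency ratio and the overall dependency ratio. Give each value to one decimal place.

0–14: 752 + 973 + 762 = 2,487
15–64: 1,161 + 913 + 1,088 + 959 + 1,238 + 1,213 + 1,239 + 1,238 + 1,005 + 1,048 = 11,102
65+: 1,239 + 1,750 = 2,989
Youth dependency ratio = 2,487 / 11,102 × 100 = 22.4
Total dependency ratio = (2,487 + 2,989) / 11,102 × 100 = 5,476 / 11,102 × 100 = 49.3

Youth dependency ratio: 22.4
Total dependency ratio: 49.3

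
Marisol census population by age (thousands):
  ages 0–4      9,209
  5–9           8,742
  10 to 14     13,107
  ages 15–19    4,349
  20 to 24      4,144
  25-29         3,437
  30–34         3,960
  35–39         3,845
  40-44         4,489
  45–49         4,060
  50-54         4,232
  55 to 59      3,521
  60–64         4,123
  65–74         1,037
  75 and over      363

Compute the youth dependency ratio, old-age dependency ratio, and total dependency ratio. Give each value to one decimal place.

0–14: 9,209 + 8,742 + 13,107 = 31,058
15–64: 4,349 + 4,144 + 3,437 + 3,960 + 3,845 + 4,489 + 4,060 + 4,232 + 3,521 + 4,123 = 40,160
65+: 1,037 + 363 = 1,400
Youth dependency ratio = 31,058 / 40,160 × 100 = 77.3
Old-age dependency ratio = 1,400 / 40,160 × 100 = 3.5
Total dependency ratio = (31,058 + 1,400) / 40,160 × 100 = 32,458 / 40,160 × 100 = 80.8

Youth dependency ratio: 77.3
Old-age dependency ratio: 3.5
Total dependency ratio: 80.8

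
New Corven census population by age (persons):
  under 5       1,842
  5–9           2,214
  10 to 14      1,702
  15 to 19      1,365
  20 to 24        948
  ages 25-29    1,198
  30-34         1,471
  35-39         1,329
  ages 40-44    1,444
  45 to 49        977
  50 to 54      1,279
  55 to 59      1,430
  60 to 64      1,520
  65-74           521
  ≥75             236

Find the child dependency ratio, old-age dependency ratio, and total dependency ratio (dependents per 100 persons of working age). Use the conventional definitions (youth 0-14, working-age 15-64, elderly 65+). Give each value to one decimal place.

Youth dependency ratio: 44.4
Old-age dependency ratio: 5.8
Total dependency ratio: 50.3

0–14: 1,842 + 2,214 + 1,702 = 5,758
15–64: 1,365 + 948 + 1,198 + 1,471 + 1,329 + 1,444 + 977 + 1,279 + 1,430 + 1,520 = 12,961
65+: 521 + 236 = 757
Youth dependency ratio = 5,758 / 12,961 × 100 = 44.4
Old-age dependency ratio = 757 / 12,961 × 100 = 5.8
Total dependency ratio = (5,758 + 757) / 12,961 × 100 = 6,515 / 12,961 × 100 = 50.3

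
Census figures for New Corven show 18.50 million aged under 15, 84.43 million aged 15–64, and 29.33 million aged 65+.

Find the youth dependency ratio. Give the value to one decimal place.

Youth dependency ratio: 21.9

Youth dependency ratio = 18.50 / 84.43 × 100 = 21.9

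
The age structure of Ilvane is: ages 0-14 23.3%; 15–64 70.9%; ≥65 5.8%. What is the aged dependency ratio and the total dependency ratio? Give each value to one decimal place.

Old-age dependency ratio = 5.8 / 70.9 × 100 = 8.2
Total dependency ratio = (23.3 + 5.8) / 70.9 × 100 = 29.1 / 70.9 × 100 = 41.0

Old-age dependency ratio: 8.2
Total dependency ratio: 41.0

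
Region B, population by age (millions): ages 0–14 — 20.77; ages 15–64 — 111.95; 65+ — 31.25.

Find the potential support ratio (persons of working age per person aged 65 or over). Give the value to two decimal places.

Potential support ratio: 3.58

Potential support ratio = 111.95 / 31.25 = 3.58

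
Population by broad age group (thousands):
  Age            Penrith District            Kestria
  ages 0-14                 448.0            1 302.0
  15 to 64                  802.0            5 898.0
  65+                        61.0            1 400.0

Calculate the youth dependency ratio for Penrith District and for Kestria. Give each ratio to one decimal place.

Penrith District: 55.9
Kestria: 22.1

Penrith District: 448.0 / 802.0 × 100 = 55.9
Kestria: 1 302.0 / 5 898.0 × 100 = 22.1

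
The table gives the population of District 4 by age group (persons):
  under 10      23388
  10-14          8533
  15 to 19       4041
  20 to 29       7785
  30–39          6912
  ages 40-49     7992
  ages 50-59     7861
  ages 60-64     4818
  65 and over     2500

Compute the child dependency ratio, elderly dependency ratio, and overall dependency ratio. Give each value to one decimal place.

0–14: 23388 + 8533 = 31921
15–64: 4041 + 7785 + 6912 + 7992 + 7861 + 4818 = 39409
65+: 2500
Youth dependency ratio = 31921 / 39409 × 100 = 81.0
Old-age dependency ratio = 2500 / 39409 × 100 = 6.3
Total dependency ratio = (31921 + 2500) / 39409 × 100 = 34421 / 39409 × 100 = 87.3

Youth dependency ratio: 81.0
Old-age dependency ratio: 6.3
Total dependency ratio: 87.3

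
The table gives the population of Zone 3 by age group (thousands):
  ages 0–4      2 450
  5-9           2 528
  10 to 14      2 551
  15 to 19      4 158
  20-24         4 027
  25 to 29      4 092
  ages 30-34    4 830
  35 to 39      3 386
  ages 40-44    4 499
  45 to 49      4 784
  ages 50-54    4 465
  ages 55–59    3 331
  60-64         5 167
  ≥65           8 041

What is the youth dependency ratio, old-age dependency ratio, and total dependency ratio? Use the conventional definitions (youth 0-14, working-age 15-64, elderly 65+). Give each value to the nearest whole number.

0–14: 2 450 + 2 528 + 2 551 = 7 529
15–64: 4 158 + 4 027 + 4 092 + 4 830 + 3 386 + 4 499 + 4 784 + 4 465 + 3 331 + 5 167 = 42 739
65+: 8 041
Youth dependency ratio = 7 529 / 42 739 × 100 = 18
Old-age dependency ratio = 8 041 / 42 739 × 100 = 19
Total dependency ratio = (7 529 + 8 041) / 42 739 × 100 = 15 570 / 42 739 × 100 = 36

Youth dependency ratio: 18
Old-age dependency ratio: 19
Total dependency ratio: 36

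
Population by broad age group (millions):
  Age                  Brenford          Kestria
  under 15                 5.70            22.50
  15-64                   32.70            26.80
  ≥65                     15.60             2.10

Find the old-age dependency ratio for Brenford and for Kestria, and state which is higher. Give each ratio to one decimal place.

Brenford: 47.7
Kestria: 7.8
Higher: Brenford

Brenford: 15.60 / 32.70 × 100 = 47.7
Kestria: 2.10 / 26.80 × 100 = 7.8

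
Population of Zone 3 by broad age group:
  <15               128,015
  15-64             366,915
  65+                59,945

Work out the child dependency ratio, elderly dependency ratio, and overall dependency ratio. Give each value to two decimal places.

Youth dependency ratio: 34.89
Old-age dependency ratio: 16.34
Total dependency ratio: 51.23

Youth dependency ratio = 128,015 / 366,915 × 100 = 34.89
Old-age dependency ratio = 59,945 / 366,915 × 100 = 16.34
Total dependency ratio = (128,015 + 59,945) / 366,915 × 100 = 187,960 / 366,915 × 100 = 51.23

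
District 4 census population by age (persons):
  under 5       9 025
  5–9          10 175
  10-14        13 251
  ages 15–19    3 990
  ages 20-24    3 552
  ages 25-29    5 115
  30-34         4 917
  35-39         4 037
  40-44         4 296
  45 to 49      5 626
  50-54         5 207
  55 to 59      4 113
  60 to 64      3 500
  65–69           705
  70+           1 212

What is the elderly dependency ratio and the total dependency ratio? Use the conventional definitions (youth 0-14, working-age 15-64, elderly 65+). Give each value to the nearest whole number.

0–14: 9 025 + 10 175 + 13 251 = 32 451
15–64: 3 990 + 3 552 + 5 115 + 4 917 + 4 037 + 4 296 + 5 626 + 5 207 + 4 113 + 3 500 = 44 353
65+: 705 + 1 212 = 1 917
Old-age dependency ratio = 1 917 / 44 353 × 100 = 4
Total dependency ratio = (32 451 + 1 917) / 44 353 × 100 = 34 368 / 44 353 × 100 = 77

Old-age dependency ratio: 4
Total dependency ratio: 77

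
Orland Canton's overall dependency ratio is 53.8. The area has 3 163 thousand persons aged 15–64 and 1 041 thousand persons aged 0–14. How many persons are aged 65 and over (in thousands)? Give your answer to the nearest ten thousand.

Total dependency ratio = (youth + elderly) / working-age × 100
53.8 = (1 041 + E) / 3 163 × 100
⇒ 660

Aged 65 and over: 660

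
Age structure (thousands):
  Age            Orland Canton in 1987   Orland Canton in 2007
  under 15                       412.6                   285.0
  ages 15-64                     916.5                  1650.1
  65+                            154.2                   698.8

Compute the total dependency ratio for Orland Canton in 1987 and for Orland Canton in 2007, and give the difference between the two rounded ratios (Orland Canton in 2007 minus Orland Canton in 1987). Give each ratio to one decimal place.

Orland Canton in 1987: (412.6 + 154.2) / 916.5 × 100 = 566.8 / 916.5 × 100 = 61.8
Orland Canton in 2007: (285.0 + 698.8) / 1650.1 × 100 = 983.8 / 1650.1 × 100 = 59.6

Orland Canton in 1987: 61.8
Orland Canton in 2007: 59.6
Difference: -2.2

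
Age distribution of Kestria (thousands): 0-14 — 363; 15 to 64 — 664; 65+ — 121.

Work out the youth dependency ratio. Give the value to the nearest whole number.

Youth dependency ratio = 363 / 664 × 100 = 55

Youth dependency ratio: 55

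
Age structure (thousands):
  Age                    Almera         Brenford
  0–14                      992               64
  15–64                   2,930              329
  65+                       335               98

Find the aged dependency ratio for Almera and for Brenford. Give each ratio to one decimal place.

Almera: 11.4
Brenford: 29.8

Almera: 335 / 2,930 × 100 = 11.4
Brenford: 98 / 329 × 100 = 29.8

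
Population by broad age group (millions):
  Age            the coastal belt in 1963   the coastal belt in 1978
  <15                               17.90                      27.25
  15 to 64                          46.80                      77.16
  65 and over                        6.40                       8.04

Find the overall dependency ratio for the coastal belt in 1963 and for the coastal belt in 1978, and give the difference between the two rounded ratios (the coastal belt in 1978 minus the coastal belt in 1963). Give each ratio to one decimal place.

the coastal belt in 1963: (17.90 + 6.40) / 46.80 × 100 = 24.30 / 46.80 × 100 = 51.9
the coastal belt in 1978: (27.25 + 8.04) / 77.16 × 100 = 35.29 / 77.16 × 100 = 45.7

the coastal belt in 1963: 51.9
the coastal belt in 1978: 45.7
Difference: -6.2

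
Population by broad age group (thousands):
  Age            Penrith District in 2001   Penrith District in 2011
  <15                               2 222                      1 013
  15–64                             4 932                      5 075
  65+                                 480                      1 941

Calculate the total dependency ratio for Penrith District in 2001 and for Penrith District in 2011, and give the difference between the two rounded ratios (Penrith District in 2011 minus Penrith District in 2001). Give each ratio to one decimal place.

Penrith District in 2001: 54.8
Penrith District in 2011: 58.2
Difference: +3.4

Penrith District in 2001: (2 222 + 480) / 4 932 × 100 = 2 702 / 4 932 × 100 = 54.8
Penrith District in 2011: (1 013 + 1 941) / 5 075 × 100 = 2 954 / 5 075 × 100 = 58.2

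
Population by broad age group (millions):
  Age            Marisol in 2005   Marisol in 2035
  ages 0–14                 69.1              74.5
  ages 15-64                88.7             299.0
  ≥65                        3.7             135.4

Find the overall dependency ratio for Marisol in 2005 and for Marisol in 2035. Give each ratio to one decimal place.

Marisol in 2005: (69.1 + 3.7) / 88.7 × 100 = 72.8 / 88.7 × 100 = 82.1
Marisol in 2035: (74.5 + 135.4) / 299.0 × 100 = 209.9 / 299.0 × 100 = 70.2

Marisol in 2005: 82.1
Marisol in 2035: 70.2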